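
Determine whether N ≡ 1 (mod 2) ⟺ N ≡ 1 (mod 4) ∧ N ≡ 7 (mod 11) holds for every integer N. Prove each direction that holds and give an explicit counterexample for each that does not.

Not equivalent: only (⇐) holds.

(⇒) This fails: N = 1 gives 1 ≡ 1 (mod 2) but 1 ≡ 1 (mod 11), so the conjunction on the right does not hold.

(⇐) Conversely, if N ≡ 1 (mod 4) and N ≡ 7 (mod 11), then by the Chinese remainder theorem N ≡ 29 (mod 44). Since 29 ≡ 1 (mod 2) and 2 ∣ 44, we get N ≡ 1 (mod 2).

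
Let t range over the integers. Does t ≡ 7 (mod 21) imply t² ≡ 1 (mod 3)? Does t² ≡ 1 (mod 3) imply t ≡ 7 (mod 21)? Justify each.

[⇐] This fails: take t = 1. Then 1² = 1 ≡ 1 (mod 3), yet 1 ≡ 1 (mod 21), not 7.

[⇒] Suppose t ≡ 7 (mod 21). Then t² ≡ 7² = 49 (mod 21), and since 3 ∣ 21, also t² ≡ 1 (mod 3).

Only the forward direction holds.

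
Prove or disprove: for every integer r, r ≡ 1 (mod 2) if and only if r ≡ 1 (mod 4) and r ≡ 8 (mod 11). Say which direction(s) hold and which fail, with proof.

[⇒] This fails: r = 1 gives 1 ≡ 1 (mod 2) but 1 ≡ 1 (mod 11), so the conjunction on the right does not hold.

[⇐] Conversely, if r ≡ 1 (mod 4) and r ≡ 8 (mod 11), then by the Chinese remainder theorem r ≡ 41 (mod 44). Since 41 ≡ 1 (mod 2) and 2 ∣ 44, we get r ≡ 1 (mod 2).

Only the converse holds.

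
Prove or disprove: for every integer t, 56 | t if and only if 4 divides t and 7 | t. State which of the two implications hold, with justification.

(⇐) This fails: take t = 28. Both 4 ∣ 28 and 7 ∣ 28, yet 28 is not a multiple of 56 (since 28 = 0·56 + 28), so 56 ∤ 28.

(⇒) If 56 ∣ t, write t = 56q. Since 56 = 14·4, t = 4·(14q), so 4 ∣ t; and since 56 = 8·7, t = 7·(8q), so 7 ∣ t.

Only the forward direction holds.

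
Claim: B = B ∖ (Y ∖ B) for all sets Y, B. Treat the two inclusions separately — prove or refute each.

(⟸) Let x ∈ B ∖ (Y ∖ B). Then either x ∈ B and x ∉ Y; or x ∈ Y ∩ B. In each case x ∈ B, so B ∖ (Y ∖ B) ⊆ B.

(⟹) Let x ∈ B. Then either x ∈ B and x ∉ Y; or x ∈ Y ∩ B. In each case x ∈ B ∖ (Y ∖ B), so B ⊆ B ∖ (Y ∖ B).

Both inclusions hold.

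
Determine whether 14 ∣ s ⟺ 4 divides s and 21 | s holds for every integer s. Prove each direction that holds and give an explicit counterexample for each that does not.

(→) This fails: take s = 14. Certainly 14 ∣ 14, but 4 ∤ 14.

(←) Suppose 4 ∣ s and 21 ∣ s. Any common multiple of 4 and 21 is a multiple of their lcm; here gcd(4, 21) = 1, so lcm(4, 21) = 4·21 = 84, so 84 ∣ s. Since 14 ∣ 84, it follows that 14 ∣ s.

(⇒) fails; (⇐) holds.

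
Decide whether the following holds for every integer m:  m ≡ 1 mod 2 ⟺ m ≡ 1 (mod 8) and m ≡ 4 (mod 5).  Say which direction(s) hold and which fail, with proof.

Not equivalent: only (⇐) holds.

(⟹) This fails: m = 1 gives 1 ≡ 1 (mod 2) but 1 ≡ 1 (mod 5), so the conjunction on the right does not hold.

(⟸) Conversely, if m ≡ 1 (mod 8) and m ≡ 4 (mod 5), then by the Chinese remainder theorem m ≡ 9 (mod 40). Since 9 ≡ 1 (mod 2) and 2 ∣ 40, we get m ≡ 1 (mod 2).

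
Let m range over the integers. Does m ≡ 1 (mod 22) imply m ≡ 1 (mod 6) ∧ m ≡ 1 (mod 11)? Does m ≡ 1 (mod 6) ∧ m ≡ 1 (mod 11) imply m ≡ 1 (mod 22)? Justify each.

(⇒) fails; (⇐) holds.

(⟹) This fails: m = 45 gives 45 ≡ 1 (mod 22) but 45 ≡ 3 (mod 6), so the conjunction on the right does not hold.

(⟸) Conversely, if m ≡ 1 (mod 6) and m ≡ 1 (mod 11), then by the Chinese remainder theorem m ≡ 1 (mod 66). Since 1 ≡ 1 (mod 22) and 22 ∣ 66, we get m ≡ 1 (mod 22).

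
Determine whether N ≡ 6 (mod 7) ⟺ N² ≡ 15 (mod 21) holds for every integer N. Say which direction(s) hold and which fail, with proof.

(⇒) fails and (⇐) fails.

(⟹) This fails: take N = 13. Then 13 ≡ 6 (mod 7), but 13² = 169 ≡ 1 (mod 21), not 15.

(⟸) This fails: take N = 15. Then 15² = 225 ≡ 15 (mod 21), yet 15 ≡ 1 (mod 7), not 6.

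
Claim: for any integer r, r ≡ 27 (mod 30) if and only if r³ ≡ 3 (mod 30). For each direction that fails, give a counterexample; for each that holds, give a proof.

Both directions hold; the statement is true.

(⇐) Suppose r³ ≡ 3 (mod 30). The only residue r in {0, …, 29} with r³ ≡ 3 (mod 30) is r = 27, so r ≡ 27 (mod 30).

(⇒) Suppose r ≡ 27 (mod 30). Write r = 30j + 27. Then (30j + 27)³ = 27000j³ + 72900j² + 65610j + 19683 = 30(900j³ + 2430j² + 2187j + 656) + 3, so r³ ≡ 3 (mod 30).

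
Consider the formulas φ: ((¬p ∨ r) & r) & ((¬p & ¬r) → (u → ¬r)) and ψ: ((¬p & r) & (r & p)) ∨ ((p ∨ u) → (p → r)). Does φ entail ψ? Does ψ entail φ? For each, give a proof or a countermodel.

[⇒] Assume the antecedent. If p is true, the antecedent forces (p = T, u = F, r = T) or (p = T, u = T, r = T), and the consequent holds there. If p is false, the consequent reduces to true regardless of the other variables. Either way the consequent holds.

[⇐] This fails. Under p = F, u = F, r = F, the left side is false but the right side is true.

(⇒) holds; (⇐) fails.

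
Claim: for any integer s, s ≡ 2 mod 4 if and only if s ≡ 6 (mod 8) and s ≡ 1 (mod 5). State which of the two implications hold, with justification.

Only the converse holds.

(→) This fails: s = 2 gives 2 ≡ 2 (mod 4) but 2 ≡ 2 (mod 8), so the conjunction on the right does not hold.

(←) Conversely, if s ≡ 6 (mod 8) and s ≡ 1 (mod 5), then by the Chinese remainder theorem s ≡ 6 (mod 40). Since 6 ≡ 2 (mod 4) and 4 ∣ 40, we get s ≡ 2 (mod 4).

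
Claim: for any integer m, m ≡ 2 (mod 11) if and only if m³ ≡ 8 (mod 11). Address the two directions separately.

(←) Suppose m³ ≡ 8 (mod 11). The only residue r in {0, …, 10} with r³ ≡ 8 (mod 11) is r = 2, so m ≡ 2 (mod 11).

(→) Suppose m ≡ 2 (mod 11). Write m = 11j + 2. Then (11j + 2)³ = 1331j³ + 726j² + 132j + 8 = 11(121j³ + 66j² + 12j) + 8, so m³ ≡ 8 (mod 11).

Both directions hold.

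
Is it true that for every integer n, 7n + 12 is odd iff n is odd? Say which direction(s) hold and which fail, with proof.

Equivalent; both directions hold.

[⇒] Suppose 7n + 12 is odd. Since 7 is odd, 7n and n have the same parity, so 7n + 12 ≡ n + 12 (mod 2). As 12 is even, 7n + 12 is odd exactly when n is odd. Thus n is odd.

[⇐] Conversely, suppose n is odd; write n = 2j + 1. Then 7n + 12 = 7·(2j + 1) + 12 = 2·7j + 19, which is odd.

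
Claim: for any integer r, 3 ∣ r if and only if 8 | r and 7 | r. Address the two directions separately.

Neither implication holds.

[⇒] This fails: take r = 3. Certainly 3 ∣ 3, but 8 ∤ 3.

[⇐] This fails: take r = 56. Both 8 ∣ 56 and 7 ∣ 56, yet 56 is not a multiple of 3 (since 56 = 18·3 + 2), so 3 ∤ 56.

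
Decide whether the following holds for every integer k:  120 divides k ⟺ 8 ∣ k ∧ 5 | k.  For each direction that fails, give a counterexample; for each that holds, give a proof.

Converse. This fails: take k = 40. Both 8 ∣ 40 and 5 ∣ 40, yet 40 is not a multiple of 120 (since 40 = 0·120 + 40), so 120 ∤ 40.

Forward direction. If 120 ∣ k, write k = 120q. Since 120 = 15·8, k = 8·(15q), so 8 ∣ k; and since 120 = 24·5, k = 5·(24q), so 5 ∣ k.

Only the forward direction holds.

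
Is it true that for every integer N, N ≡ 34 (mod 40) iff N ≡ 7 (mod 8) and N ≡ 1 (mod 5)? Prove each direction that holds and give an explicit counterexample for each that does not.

(⇒) fails and (⇐) fails.

(→) This fails: N = 34 gives 34 ≡ 34 (mod 40) but 34 ≡ 2 (mod 8), so the conjunction on the right does not hold.

(←) This fails: N = 31 satisfies both congruences on the right (31 ≡ 7 mod 8 and 31 ≡ 1 mod 5) yet 31 ≡ 31 (mod 40), not 34.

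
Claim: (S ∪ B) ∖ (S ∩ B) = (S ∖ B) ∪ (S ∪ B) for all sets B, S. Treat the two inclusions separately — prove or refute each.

(⊆) Let x ∈ (S ∪ B) ∖ (S ∩ B). Then either x ∈ B and x ∉ S; or x ∈ S and x ∉ B. In each case x ∈ (S ∖ B) ∪ (S ∪ B), so (S ∪ B) ∖ (S ∩ B) ⊆ (S ∖ B) ∪ (S ∪ B).

(⊇) This inclusion fails. Take B = {1}, S = {1}; then 1 ∈ (S ∖ B) ∪ (S ∪ B) but 1 ∉ (S ∪ B) ∖ (S ∩ B).

(⊆) holds; (⊇) fails.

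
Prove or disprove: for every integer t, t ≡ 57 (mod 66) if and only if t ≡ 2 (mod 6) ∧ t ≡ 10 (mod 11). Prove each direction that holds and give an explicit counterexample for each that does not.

Forward direction. This fails: t = 57 gives 57 ≡ 57 (mod 66) but 57 ≡ 3 (mod 6), so the conjunction on the right does not hold.

Converse. This fails: t = 32 satisfies both congruences on the right (32 ≡ 2 mod 6 and 32 ≡ 10 mod 11) yet 32 ≡ 32 (mod 66), not 57.

Neither direction holds.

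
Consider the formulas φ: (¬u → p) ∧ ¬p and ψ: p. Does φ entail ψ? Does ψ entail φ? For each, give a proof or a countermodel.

Neither direction holds.

Forward direction. This fails. Under u = T, p = F, the left side is true but the right side is false.

Converse. This fails. Under u = F, p = T, the left side is false but the right side is true.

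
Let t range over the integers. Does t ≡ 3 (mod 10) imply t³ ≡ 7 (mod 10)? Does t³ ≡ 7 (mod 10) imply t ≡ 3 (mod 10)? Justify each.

The biconditional holds.

[⇐] Suppose t³ ≡ 7 (mod 10). The only residue r in {0, …, 9} with r³ ≡ 7 (mod 10) is r = 3, so t ≡ 3 (mod 10).

[⇒] Suppose t ≡ 3 (mod 10). Write t = 10j + 3. Then (10j + 3)³ = 1000j³ + 900j² + 270j + 27 = 10(100j³ + 90j² + 27j + 2) + 7, so t³ ≡ 7 (mod 10).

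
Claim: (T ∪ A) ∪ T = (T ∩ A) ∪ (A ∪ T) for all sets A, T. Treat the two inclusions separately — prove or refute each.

Both inclusions hold; the sets are equal.

(⟹) Let x ∈ (T ∪ A) ∪ T. Then either x ∈ A and x ∉ T; or x ∈ T and x ∉ A; or x ∈ A ∩ T. In each case x ∈ (T ∩ A) ∪ (A ∪ T), so (T ∪ A) ∪ T ⊆ (T ∩ A) ∪ (A ∪ T).

(⟸) Let x ∈ (T ∩ A) ∪ (A ∪ T). Then either x ∈ A and x ∉ T; or x ∈ T and x ∉ A; or x ∈ A ∩ T. In each case x ∈ (T ∪ A) ∪ T, so (T ∩ A) ∪ (A ∪ T) ⊆ (T ∪ A) ∪ T.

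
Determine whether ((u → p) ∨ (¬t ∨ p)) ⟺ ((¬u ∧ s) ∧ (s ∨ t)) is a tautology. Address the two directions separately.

Not equivalent: only (⇐) holds.

(→) This fails. Under p = F, s = F, u = F, t = F, the left side is true but the right side is false.

(←) Assume the antecedent. If p is true, (u → p) ∨ (¬t ∨ p) reduces to true regardless of the other variables. If p is false, the antecedent forces (p = F, s = T, u = F, t = F) or (p = F, s = T, u = F, t = T), and (u → p) ∨ (¬t ∨ p) holds there. Either way (u → p) ∨ (¬t ∨ p) holds.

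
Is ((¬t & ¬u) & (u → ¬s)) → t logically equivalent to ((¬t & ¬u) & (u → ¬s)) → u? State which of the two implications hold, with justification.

(⟹) Assume the antecedent. If t is true, ((¬t & ¬u) & (u → ¬s)) → u reduces to true regardless of the other variables. If t is false, the antecedent forces (s = F, t = F, u = T) or (s = T, t = F, u = T), and ((¬t & ¬u) & (u → ¬s)) → u holds there. Either way ((¬t & ¬u) & (u → ¬s)) → u holds.

(⟸) Assume the antecedent. If t is true, ((¬t & ¬u) & (u → ¬s)) → t reduces to true regardless of the other variables. If t is false, the antecedent forces (s = F, t = F, u = T) or (s = T, t = F, u = T), and ((¬t & ¬u) & (u → ¬s)) → t holds there. Either way ((¬t & ¬u) & (u → ¬s)) → t holds.

Both implications hold.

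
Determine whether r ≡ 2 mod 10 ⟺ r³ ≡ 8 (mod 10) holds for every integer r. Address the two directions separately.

(⇒) Suppose r ≡ 2 mod 10. Write r = 10j + 2. Then (10j + 2)³ = 1000j³ + 600j² + 120j + 8 = 10(100j³ + 60j² + 12j) + 8, so r³ ≡ 8 (mod 10).

(⇐) For the converse, argue contrapositively. If r ≢ 2 (mod 10), then r is congruent to one of 0, 1, 3, 4, 5, 6, 7, 8, 9 modulo 10, and these give r³ ≡ 0, 1, 7, 4, 5, 6, 3, 2, 9 respectively — never 8.

The biconditional holds.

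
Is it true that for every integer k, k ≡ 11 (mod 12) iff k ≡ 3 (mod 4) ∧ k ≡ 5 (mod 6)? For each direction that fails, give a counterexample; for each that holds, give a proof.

Both directions hold.

Converse. If k ≡ 3 (mod 4) and k ≡ 5 (mod 6), then by the Chinese remainder theorem k ≡ 11 (mod 12). This is exactly k ≡ 11 (mod 12).

Forward direction. Suppose k ≡ 11 (mod 12); write k = 12j + 11. Since 4 ∣ 12, reducing mod 4 gives k ≡ 11 ≡ 3 (mod 4); since 6 ∣ 12, reducing mod 6 gives k ≡ 11 ≡ 5 (mod 6).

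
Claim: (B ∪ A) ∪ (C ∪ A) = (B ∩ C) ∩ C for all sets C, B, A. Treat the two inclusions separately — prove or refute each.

(⊆) This inclusion fails. Take C = {1}, B = ∅, A = ∅; then 1 ∈ (B ∪ A) ∪ (C ∪ A) but 1 ∉ (B ∩ C) ∩ C.

(⊇) Let x ∈ (B ∩ C) ∩ C. Then either x ∈ C ∩ B and x ∉ A; or x ∈ C ∩ B ∩ A. In each case x ∈ (B ∪ A) ∪ (C ∪ A), so (B ∩ C) ∩ C ⊆ (B ∪ A) ∪ (C ∪ A).

Only the reverse inclusion holds.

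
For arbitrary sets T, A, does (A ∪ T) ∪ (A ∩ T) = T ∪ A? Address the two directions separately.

(⊆) Let x ∈ (A ∪ T) ∪ (A ∩ T). Then either x ∈ T and x ∉ A; or x ∈ A and x ∉ T; or x ∈ T ∩ A. In each case x ∈ T ∪ A, so (A ∪ T) ∪ (A ∩ T) ⊆ T ∪ A.

(⊇) Let x ∈ T ∪ A. Then either x ∈ T and x ∉ A; or x ∈ A and x ∉ T; or x ∈ T ∩ A. In each case x ∈ (A ∪ T) ∪ (A ∩ T), so T ∪ A ⊆ (A ∪ T) ∪ (A ∩ T).

The two sets are equal.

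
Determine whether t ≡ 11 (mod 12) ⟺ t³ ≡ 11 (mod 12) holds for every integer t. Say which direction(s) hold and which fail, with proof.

[⇒] Suppose t ≡ 11 (mod 12). Write t = 12j + 11. Then (12j + 11)³ = 1728j³ + 4752j² + 4356j + 1331 = 12(144j³ + 396j² + 363j + 110) + 11, so t³ ≡ 11 (mod 12).

[⇐] For the converse, argue contrapositively. If t ≢ 11 (mod 12), then t is congruent to one of 0, 1, 2, 3, 4, 5, 6, 7, 8, 9, 10 modulo 12, and these give t³ ≡ 0, 1, 8, 3, 4, 5, 0, 7, 8, 9, 4 respectively — never 11.

Both directions hold; the statement is true.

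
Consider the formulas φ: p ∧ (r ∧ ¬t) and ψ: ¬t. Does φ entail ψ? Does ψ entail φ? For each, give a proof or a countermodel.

(⇒) holds; (⇐) fails.

(→) Assume the antecedent. If p is true, the antecedent forces (p = T, r = T, t = F), and ¬t holds there. If p is false, the antecedent cannot hold. Either way ¬t holds.

(←) This fails. Under p = F, r = F, t = F, the left side is false but the right side is true.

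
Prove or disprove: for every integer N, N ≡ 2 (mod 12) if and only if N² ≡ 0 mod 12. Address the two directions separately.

(→) This fails: take N = 2. Then 2 ≡ 2 (mod 12), but 2² = 4 ≡ 4 (mod 12), not 0.

(←) This fails: take N = 0. Then 0² = 0 ≡ 0 (mod 12), yet 0 ≡ 0 (mod 12), not 2.

Neither implication holds.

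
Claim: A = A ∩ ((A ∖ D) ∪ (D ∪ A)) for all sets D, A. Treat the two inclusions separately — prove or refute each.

Forward inclusion. Let x ∈ A. Then either x ∈ A and x ∉ D; or x ∈ D ∩ A. In each case x ∈ A ∩ ((A ∖ D) ∪ (D ∪ A)), so A ⊆ A ∩ ((A ∖ D) ∪ (D ∪ A)).

Reverse inclusion. Let x ∈ A ∩ ((A ∖ D) ∪ (D ∪ A)). Then either x ∈ A and x ∉ D; or x ∈ D ∩ A. In each case x ∈ A, so A ∩ ((A ∖ D) ∪ (D ∪ A)) ⊆ A.

The two sets are equal.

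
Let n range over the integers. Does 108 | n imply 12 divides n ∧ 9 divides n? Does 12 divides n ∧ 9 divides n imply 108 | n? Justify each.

(←) This fails: take n = 36. Both 12 ∣ 36 and 9 ∣ 36, yet 36 is not a multiple of 108 (since 36 = 0·108 + 36), so 108 ∤ 36.

(→) If 108 ∣ n, write n = 108q. Since 108 = 9·12, n = 12·(9q), so 12 ∣ n; and since 108 = 12·9, n = 9·(12q), so 9 ∣ n.

Only the forward direction holds.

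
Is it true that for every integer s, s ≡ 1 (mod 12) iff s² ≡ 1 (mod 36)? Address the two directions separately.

(⇒) This fails: take s = 13. Then 13 ≡ 1 (mod 12), but 13² = 169 ≡ 25 (mod 36), not 1.

(⇐) This fails: take s = 17. Then 17² = 289 ≡ 1 (mod 36), yet 17 ≡ 5 (mod 12), not 1.

Both directions fail.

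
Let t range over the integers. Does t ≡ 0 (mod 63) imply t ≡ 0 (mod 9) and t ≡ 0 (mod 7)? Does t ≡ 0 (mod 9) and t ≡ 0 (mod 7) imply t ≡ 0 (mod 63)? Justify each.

(→) Suppose t ≡ 0 (mod 63); write t = 63j + 0. Since 9 ∣ 63, reducing mod 9 gives t ≡ 0 (mod 9); since 7 ∣ 63, reducing mod 7 gives t ≡ 0 (mod 7).

(←) Conversely, if t ≡ 0 (mod 9) and t ≡ 0 (mod 7), then by the Chinese remainder theorem t ≡ 0 (mod 63). This is exactly t ≡ 0 (mod 63).

Both directions hold.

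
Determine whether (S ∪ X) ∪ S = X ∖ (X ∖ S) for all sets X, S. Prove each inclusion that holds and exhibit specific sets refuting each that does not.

Only the reverse inclusion holds.

Forward inclusion. This inclusion fails. Take X = {1}, S = ∅; then 1 ∈ (S ∪ X) ∪ S but 1 ∉ X ∖ (X ∖ S).

Reverse inclusion. Let x ∈ X ∖ (X ∖ S). Then x ∈ X ∩ S, from which x ∈ (S ∪ X) ∪ S.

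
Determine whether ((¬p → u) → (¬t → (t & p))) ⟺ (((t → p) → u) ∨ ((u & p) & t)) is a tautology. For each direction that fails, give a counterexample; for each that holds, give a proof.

Neither direction holds.

(→) This fails. Under u = F, t = F, p = F, the left side is true but the right side is false.

(←) This fails. Under u = T, t = F, p = F, the left side is false but the right side is true.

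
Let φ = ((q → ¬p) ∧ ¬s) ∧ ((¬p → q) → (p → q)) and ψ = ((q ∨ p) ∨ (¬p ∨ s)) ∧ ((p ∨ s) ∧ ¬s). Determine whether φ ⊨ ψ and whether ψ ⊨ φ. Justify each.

Forward direction. This fails. Under s = F, p = F, q = F, the left side is true but the right side is false.

Converse. This fails. Under s = F, p = T, q = F, the left side is false but the right side is true.

(⇒) fails and (⇐) fails.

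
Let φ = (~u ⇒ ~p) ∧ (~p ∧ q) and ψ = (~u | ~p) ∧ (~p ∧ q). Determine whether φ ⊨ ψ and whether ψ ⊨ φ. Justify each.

Equivalent; both directions hold.

(→) Assume the antecedent. If q is true, the antecedent forces (q = T, u = F, p = F) or (q = T, u = T, p = F), and (~u | ~p) ∧ (~p ∧ q) holds there. If q is false, the antecedent cannot hold. Either way (~u | ~p) ∧ (~p ∧ q) holds.

(←) Assume the antecedent. If q is true, the antecedent forces (q = T, u = F, p = F) or (q = T, u = T, p = F), and (~u ⇒ ~p) ∧ (~p ∧ q) holds there. If q is false, the antecedent cannot hold. Either way (~u ⇒ ~p) ∧ (~p ∧ q) holds.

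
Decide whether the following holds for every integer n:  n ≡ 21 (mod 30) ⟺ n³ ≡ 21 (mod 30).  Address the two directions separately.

Both implications hold.

(⟸) Suppose n³ ≡ 21 (mod 30). The only residue r in {0, …, 29} with r³ ≡ 21 (mod 30) is r = 21, so n ≡ 21 (mod 30).

(⟹) Suppose n ≡ 21 (mod 30). Write n = 30j + 21. Then (30j + 21)³ = 27000j³ + 56700j² + 39690j + 9261 = 30(900j³ + 1890j² + 1323j + 308) + 21, so n³ ≡ 21 (mod 30).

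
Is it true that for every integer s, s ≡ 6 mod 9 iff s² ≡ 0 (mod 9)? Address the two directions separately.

Not equivalent: only (⇒) holds.

(⟹) Suppose s ≡ 6 mod 9. Write s = 9j + 6. Then (9j + 6)² = 81j² + 108j + 36 = 9(9j² + 12j + 4) + 0, so s² ≡ 0 (mod 9).

(⟸) This fails: take s = 0. Then 0² = 0 ≡ 0 (mod 9), yet 0 ≡ 0 (mod 9), not 6.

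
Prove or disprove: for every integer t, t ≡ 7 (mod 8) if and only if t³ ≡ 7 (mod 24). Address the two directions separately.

The forward direction fails; the converse holds.

[⇒] This fails: take t = 15. Then 15 ≡ 7 (mod 8), but 15³ = 3375 ≡ 15 (mod 24), not 7.

[⇐] Conversely, the residues r modulo 24 with r³ ≡ 7 (mod 24) are exactly {7}, and each is ≡ 7 (mod 8).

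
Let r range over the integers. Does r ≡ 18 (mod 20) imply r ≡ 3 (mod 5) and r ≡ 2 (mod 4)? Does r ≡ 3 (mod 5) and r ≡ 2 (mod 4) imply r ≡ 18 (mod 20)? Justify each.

[⇒] Suppose r ≡ 18 (mod 20); write r = 20j + 18. Since 5 ∣ 20, reducing mod 5 gives r ≡ 18 ≡ 3 (mod 5); since 4 ∣ 20, reducing mod 4 gives r ≡ 18 ≡ 2 (mod 4).

[⇐] Conversely, if r ≡ 3 (mod 5) and r ≡ 2 (mod 4), then by the Chinese remainder theorem r ≡ 18 (mod 20). This is exactly r ≡ 18 (mod 20).

Both directions hold; the statement is true.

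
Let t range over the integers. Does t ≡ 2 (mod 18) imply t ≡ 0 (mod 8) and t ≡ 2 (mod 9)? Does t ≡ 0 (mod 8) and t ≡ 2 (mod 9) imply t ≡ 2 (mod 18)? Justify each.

(⟸) If t ≡ 0 (mod 8) and t ≡ 2 (mod 9), then by the Chinese remainder theorem t ≡ 56 (mod 72). Since 56 ≡ 2 (mod 18) and 18 ∣ 72, we get t ≡ 2 (mod 18).

(⟹) This fails: t = 2 gives 2 ≡ 2 (mod 18) but 2 ≡ 2 (mod 8), so the conjunction on the right does not hold.

Only the reverse direction holds.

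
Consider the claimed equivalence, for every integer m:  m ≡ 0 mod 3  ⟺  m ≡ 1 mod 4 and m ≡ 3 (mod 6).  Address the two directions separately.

The forward direction fails; the converse holds.

Forward direction. This fails: m = 0 gives 0 ≡ 0 (mod 3) but 0 ≡ 0 (mod 4), so the conjunction on the right does not hold.

Converse. If m ≡ 1 (mod 4) and m ≡ 3 (mod 6), then by the Chinese remainder theorem m ≡ 9 (mod 12). Since 9 ≡ 0 (mod 3) and 3 ∣ 12, we get m ≡ 0 (mod 3).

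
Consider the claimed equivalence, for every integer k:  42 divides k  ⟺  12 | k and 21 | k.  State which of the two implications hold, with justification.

Not equivalent: only (⇐) holds.

(←) Suppose 12 ∣ k and 21 ∣ k. Any common multiple of 12 and 21 is a multiple of their lcm; here lcm(12, 21) = 12·21/gcd(12, 21) = 252/3 = 84, so 84 ∣ k. Since 42 ∣ 84, it follows that 42 ∣ k.

(→) This fails: take k = 42. Certainly 42 ∣ 42, but 12 ∤ 42.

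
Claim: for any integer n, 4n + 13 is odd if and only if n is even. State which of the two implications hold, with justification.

(⟹) This fails: take n = 5. Then 4n + 13 = 33, which is odd, yet n = 5 is odd, not even.

(⟸) Suppose n is even. Since 4 is even, 4n is even for every n, so 4n + 13 has the same parity as 13, which is odd. Hence 4n + 13 is odd.

Not equivalent: only (⇐) holds.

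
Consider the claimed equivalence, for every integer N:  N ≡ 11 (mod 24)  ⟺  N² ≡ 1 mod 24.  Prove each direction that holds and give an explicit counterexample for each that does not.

(⟹) Suppose N ≡ 11 (mod 24). Write N = 24j + 11. Then (24j + 11)² = 576j² + 528j + 121 = 24(24j² + 22j + 5) + 1, so N² ≡ 1 (mod 24).

(⟸) This fails: take N = 1. Then 1² = 1 ≡ 1 (mod 24), yet 1 ≡ 1 (mod 24), not 11.

The forward direction holds; the converse fails.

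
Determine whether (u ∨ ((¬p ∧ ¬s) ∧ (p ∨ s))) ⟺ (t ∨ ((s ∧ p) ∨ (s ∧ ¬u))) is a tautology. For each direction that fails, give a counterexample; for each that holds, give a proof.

Neither direction holds.

(⇒) This fails. Under t = F, s = F, p = F, u = T, the left side is true but the right side is false.

(⇐) This fails. Under t = T, s = F, p = F, u = F, the left side is false but the right side is true.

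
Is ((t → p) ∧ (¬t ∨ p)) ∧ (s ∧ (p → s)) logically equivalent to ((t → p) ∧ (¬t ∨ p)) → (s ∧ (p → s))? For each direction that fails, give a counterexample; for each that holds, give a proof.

(⇒) Assume the antecedent. If s is true, the consequent reduces to true regardless of the other variables. If s is false, the antecedent cannot hold. Either way the consequent holds.

(⇐) This fails. Under s = F, t = T, p = F, the left side is false but the right side is true.

Only the forward implication holds.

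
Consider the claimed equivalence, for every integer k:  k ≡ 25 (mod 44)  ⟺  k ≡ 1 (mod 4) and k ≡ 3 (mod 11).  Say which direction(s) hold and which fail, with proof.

Converse. If k ≡ 1 (mod 4) and k ≡ 3 (mod 11), then by the Chinese remainder theorem k ≡ 25 (mod 44). This is exactly k ≡ 25 (mod 44).

Forward direction. Suppose k ≡ 25 (mod 44); write k = 44j + 25. Since 4 ∣ 44, reducing mod 4 gives k ≡ 25 ≡ 1 (mod 4); since 11 ∣ 44, reducing mod 11 gives k ≡ 25 ≡ 3 (mod 11).

Both directions hold.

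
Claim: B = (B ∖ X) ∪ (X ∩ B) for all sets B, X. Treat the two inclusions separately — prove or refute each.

Both inclusions hold; the sets are equal.

(⊆) Let x ∈ B. Then either x ∈ B and x ∉ X; or x ∈ B ∩ X. In each case x ∈ (B ∖ X) ∪ (X ∩ B), so B ⊆ (B ∖ X) ∪ (X ∩ B).

(⊇) Let x ∈ (B ∖ X) ∪ (X ∩ B). Then either x ∈ B and x ∉ X; or x ∈ B ∩ X. In each case x ∈ B, so (B ∖ X) ∪ (X ∩ B) ⊆ B.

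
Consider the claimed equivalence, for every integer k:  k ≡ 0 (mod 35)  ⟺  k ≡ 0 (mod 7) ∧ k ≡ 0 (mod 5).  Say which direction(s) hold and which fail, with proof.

Both directions hold; the statement is true.

[⇐] If k ≡ 0 (mod 7) and k ≡ 0 (mod 5), then by the Chinese remainder theorem k ≡ 0 (mod 35). This is exactly k ≡ 0 (mod 35).

[⇒] Suppose k ≡ 0 (mod 35); write k = 35j + 0. Since 7 ∣ 35, reducing mod 7 gives k ≡ 0 (mod 7); since 5 ∣ 35, reducing mod 5 gives k ≡ 0 (mod 5).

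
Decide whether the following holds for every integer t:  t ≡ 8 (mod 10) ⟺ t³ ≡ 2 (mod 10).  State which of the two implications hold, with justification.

Both directions hold.

Converse. Suppose t³ ≡ 2 (mod 10). The only residue r in {0, …, 9} with r³ ≡ 2 (mod 10) is r = 8, so t ≡ 8 (mod 10).

Forward direction. Suppose t ≡ 8 (mod 10). Write t = 10j + 8. Then (10j + 8)³ = 1000j³ + 2400j² + 1920j + 512 = 10(100j³ + 240j² + 192j + 51) + 2, so t³ ≡ 2 (mod 10).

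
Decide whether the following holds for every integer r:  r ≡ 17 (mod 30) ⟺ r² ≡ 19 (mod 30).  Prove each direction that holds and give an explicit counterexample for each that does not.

Only the forward direction holds.

(→) Suppose r ≡ 17 (mod 30). Write r = 30j + 17. Then (30j + 17)² = 900j² + 1020j + 289 = 30(30j² + 34j + 9) + 19, so r² ≡ 19 (mod 30).

(←) This fails: take r = 7. Then 7² = 49 ≡ 19 (mod 30), yet 7 ≡ 7 (mod 30), not 17.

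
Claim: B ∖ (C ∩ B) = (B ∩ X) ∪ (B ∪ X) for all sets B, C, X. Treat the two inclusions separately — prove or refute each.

Forward inclusion. Let x ∈ B ∖ (C ∩ B). Then either x ∈ B and x ∉ C, X; or x ∈ B ∩ X and x ∉ C. In each case x ∈ (B ∩ X) ∪ (B ∪ X), so B ∖ (C ∩ B) ⊆ (B ∩ X) ∪ (B ∪ X).

Reverse inclusion. This inclusion fails. Take B = {1}, C = {1}, X = ∅; then 1 ∈ (B ∩ X) ∪ (B ∪ X) but 1 ∉ B ∖ (C ∩ B).

Only the forward inclusion holds.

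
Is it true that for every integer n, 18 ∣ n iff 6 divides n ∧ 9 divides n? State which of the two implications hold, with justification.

[⇒] If 18 ∣ n, write n = 18q. Since 18 = 3·6, n = 6·(3q), so 6 ∣ n; and since 18 = 2·9, n = 9·(2q), so 9 ∣ n.

[⇐] Suppose 6 ∣ n and 9 ∣ n. Any common multiple of 6 and 9 is a multiple of their lcm; here lcm(6, 9) = 6·9/gcd(6, 9) = 54/3 = 18, so 18 ∣ n.

Both directions hold.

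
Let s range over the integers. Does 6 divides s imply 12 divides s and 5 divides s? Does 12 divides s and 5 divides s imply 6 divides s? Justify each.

Forward direction. This fails: take s = 6. Certainly 6 ∣ 6, but 12 ∤ 6.

Converse. Suppose 12 ∣ s and 5 ∣ s. Any common multiple of 12 and 5 is a multiple of their lcm; here gcd(12, 5) = 1, so lcm(12, 5) = 12·5 = 60, so 60 ∣ s. Since 6 ∣ 60, it follows that 6 ∣ s.

The forward direction fails; the converse holds.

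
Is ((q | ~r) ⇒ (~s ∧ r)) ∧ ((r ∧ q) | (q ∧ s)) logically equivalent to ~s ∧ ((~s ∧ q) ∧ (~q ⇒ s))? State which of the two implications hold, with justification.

(→) Assume the antecedent. If q is true, the antecedent forces (q = T, s = F, r = T), and ~s ∧ ((~s ∧ q) ∧ (~q ⇒ s)) holds there. If q is false, the antecedent cannot hold. Either way ~s ∧ ((~s ∧ q) ∧ (~q ⇒ s)) holds.

(←) This fails. Under q = T, s = F, r = F, the left side is false but the right side is true.

Not equivalent: only (⇒) holds.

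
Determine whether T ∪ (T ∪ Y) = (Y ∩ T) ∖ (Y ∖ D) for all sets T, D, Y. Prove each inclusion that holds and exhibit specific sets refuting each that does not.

Only the reverse inclusion holds.

Forward inclusion. This inclusion fails. Take T = {1}, D = ∅, Y = ∅; then 1 ∈ T ∪ (T ∪ Y) but 1 ∉ (Y ∩ T) ∖ (Y ∖ D).

Reverse inclusion. Let x ∈ (Y ∩ T) ∖ (Y ∖ D). Then x ∈ T ∩ D ∩ Y, from which x ∈ T ∪ (T ∪ Y).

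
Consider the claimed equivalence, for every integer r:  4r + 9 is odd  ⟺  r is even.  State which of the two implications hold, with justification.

(←) Suppose r is even. Since 4 is even, 4r is even for every r, so 4r + 9 has the same parity as 9, which is odd. Hence 4r + 9 is odd.

(→) This fails: take r = 3. Then 4r + 9 = 21, which is odd, yet r = 3 is odd, not even.

Only the reverse direction holds.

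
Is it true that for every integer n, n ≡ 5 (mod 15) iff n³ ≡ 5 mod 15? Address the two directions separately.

Both implications hold.

[⇒] Suppose n ≡ 5 (mod 15). Write n = 15j + 5. Then (15j + 5)³ = 3375j³ + 3375j² + 1125j + 125 = 15(225j³ + 225j² + 75j + 8) + 5, so n³ ≡ 5 (mod 15).

[⇐] Conversely, suppose n³ ≡ 5 (mod 15). The only residue r in {0, …, 14} with r³ ≡ 5 (mod 15) is r = 5, so n ≡ 5 (mod 15).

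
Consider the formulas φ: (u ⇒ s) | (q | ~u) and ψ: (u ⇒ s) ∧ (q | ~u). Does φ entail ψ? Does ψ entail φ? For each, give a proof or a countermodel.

Only the converse holds.

(⇒) This fails. Under q = T, u = T, s = F, the left side is true but the right side is false.

(⇐) Assume the antecedent. If q is true, (u ⇒ s) | (q | ~u) reduces to true regardless of the other variables. If q is false, the antecedent forces (q = F, u = F, s = F) or (q = F, u = F, s = T), and (u ⇒ s) | (q | ~u) holds there. Either way (u ⇒ s) | (q | ~u) holds.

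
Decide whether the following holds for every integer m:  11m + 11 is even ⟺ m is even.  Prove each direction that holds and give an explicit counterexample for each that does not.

Forward direction. This fails: m = 5 gives 11m + 11 = 66, which is even, but 5 is odd, not even.

Converse. This also fails: m = 4 is even, but 11m + 11 = 55 is odd, not even.

Neither direction holds.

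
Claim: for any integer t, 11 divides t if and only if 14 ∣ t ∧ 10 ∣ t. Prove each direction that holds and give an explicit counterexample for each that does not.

[⇒] This fails: take t = 11. Certainly 11 ∣ 11, but 14 ∤ 11.

[⇐] This fails: take t = 70. Both 14 ∣ 70 and 10 ∣ 70, yet 70 is not a multiple of 11 (since 70 = 6·11 + 4), so 11 ∤ 70.

Neither direction holds.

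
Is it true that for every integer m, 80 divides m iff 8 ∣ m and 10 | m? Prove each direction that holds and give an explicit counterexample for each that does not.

(⇒) holds; (⇐) fails.

(⇒) If 80 ∣ m, write m = 80q. Since 80 = 10·8, m = 8·(10q), so 8 ∣ m; and since 80 = 8·10, m = 10·(8q), so 10 ∣ m.

(⇐) This fails: take m = 40. Both 8 ∣ 40 and 10 ∣ 40, yet 40 is not a multiple of 80 (since 40 = 0·80 + 40), so 80 ∤ 40.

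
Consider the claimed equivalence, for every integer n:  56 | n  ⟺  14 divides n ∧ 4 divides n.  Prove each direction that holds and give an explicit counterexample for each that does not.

(⟹) If 56 ∣ n, write n = 56q. Since 56 = 4·14, n = 14·(4q), so 14 ∣ n; and since 56 = 14·4, n = 4·(14q), so 4 ∣ n.

(⟸) This fails: take n = 28. Both 14 ∣ 28 and 4 ∣ 28, yet 28 is not a multiple of 56 (since 28 = 0·56 + 28), so 56 ∤ 28.

(⇒) holds; (⇐) fails.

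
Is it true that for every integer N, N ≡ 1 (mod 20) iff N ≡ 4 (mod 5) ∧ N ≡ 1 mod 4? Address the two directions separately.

(→) This fails: N = 1 gives 1 ≡ 1 (mod 20) but 1 ≡ 1 (mod 5), so the conjunction on the right does not hold.

(←) This fails: N = 9 satisfies both congruences on the right (9 ≡ 4 mod 5 and 9 ≡ 1 mod 4) yet 9 ≡ 9 (mod 20), not 1.

Both directions fail.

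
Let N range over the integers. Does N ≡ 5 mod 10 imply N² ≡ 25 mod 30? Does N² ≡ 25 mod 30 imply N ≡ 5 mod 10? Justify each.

[⇒] This fails: take N = 15. Then 15 ≡ 5 (mod 10), but 15² = 225 ≡ 15 (mod 30), not 25.

[⇐] Conversely, the residues r modulo 30 with r² ≡ 25 (mod 30) are exactly {5, 25}, and each is ≡ 5 (mod 10).

Not equivalent: only (⇐) holds.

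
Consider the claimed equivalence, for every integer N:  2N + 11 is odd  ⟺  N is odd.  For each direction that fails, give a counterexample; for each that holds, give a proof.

(→) This fails: take N = 6. Then 2N + 11 = 23, which is odd, yet N = 6 is even, not odd.

(←) Suppose N is odd. Since 2 is even, 2N is even for every N, so 2N + 11 has the same parity as 11, which is odd. Hence 2N + 11 is odd.

Only the reverse direction holds.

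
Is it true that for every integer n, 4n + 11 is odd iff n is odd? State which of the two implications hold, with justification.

(⇒) This fails: take n = 4. Then 4n + 11 = 27, which is odd, yet n = 4 is even, not odd.

(⇐) Suppose n is odd. Since 4 is even, 4n is even for every n, so 4n + 11 has the same parity as 11, which is odd. Hence 4n + 11 is odd.

Only the converse holds.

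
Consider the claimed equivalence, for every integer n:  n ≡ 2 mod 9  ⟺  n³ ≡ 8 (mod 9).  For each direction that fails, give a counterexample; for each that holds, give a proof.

(⇒) Suppose n ≡ 2 mod 9. Write n = 9j + 2. Then (9j + 2)³ = 729j³ + 486j² + 108j + 8 = 9(81j³ + 54j² + 12j) + 8, so n³ ≡ 8 (mod 9).

(⇐) This fails: take n = 5. Then 5³ = 125 ≡ 8 (mod 9), yet 5 ≡ 5 (mod 9), not 2.

(⇒) holds; (⇐) fails.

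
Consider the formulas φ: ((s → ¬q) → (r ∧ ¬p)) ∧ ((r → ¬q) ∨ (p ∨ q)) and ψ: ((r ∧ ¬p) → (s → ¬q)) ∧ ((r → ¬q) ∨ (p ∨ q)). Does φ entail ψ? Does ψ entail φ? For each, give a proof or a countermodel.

Neither implication holds.

Forward direction. This fails. Under q = T, r = T, s = T, p = F, the left side is true but the right side is false.

Converse. This fails. Under q = F, r = F, s = F, p = F, the left side is false but the right side is true.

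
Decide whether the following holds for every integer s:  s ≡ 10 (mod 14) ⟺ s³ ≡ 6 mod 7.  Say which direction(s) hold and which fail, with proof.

The forward direction holds; the converse fails.

(⟹) Suppose s ≡ 10 (mod 14). Then s³ ≡ 10³ = 1000 (mod 14), and since 7 ∣ 14, also s³ ≡ 6 (mod 7).

(⟸) This fails: take s = 3. Then 3³ = 27 ≡ 6 (mod 7), yet 3 ≡ 3 (mod 14), not 10.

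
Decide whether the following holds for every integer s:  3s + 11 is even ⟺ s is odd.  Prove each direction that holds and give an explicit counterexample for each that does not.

Both directions hold.

(⇐) Suppose s is odd; write s = 2j + 1. Then 3s + 11 = 3·(2j + 1) + 11 = 2·3j + 14, which is even.

(⇒) Suppose 3s + 11 is even. Since 3 is odd, 3s and s have the same parity, so 3s + 11 ≡ s + 11 (mod 2). As 11 is odd, 3s + 11 is even exactly when s is odd. Thus s is odd.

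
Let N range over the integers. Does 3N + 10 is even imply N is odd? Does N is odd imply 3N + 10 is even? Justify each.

Neither implication holds.

(→) This fails: N = 6 gives 3N + 10 = 28, which is even, but 6 is even, not odd.

(←) This also fails: N = 1 is odd, but 3N + 10 = 13 is odd, not even.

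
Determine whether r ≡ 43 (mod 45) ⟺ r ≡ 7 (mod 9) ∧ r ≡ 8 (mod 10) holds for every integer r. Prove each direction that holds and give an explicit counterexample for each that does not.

Not equivalent: only (⇐) holds.

(⟸) If r ≡ 7 (mod 9) and r ≡ 8 (mod 10), then by the Chinese remainder theorem r ≡ 88 (mod 90). Since 88 ≡ 43 (mod 45) and 45 ∣ 90, we get r ≡ 43 (mod 45).

(⟹) This fails: r = 43 gives 43 ≡ 43 (mod 45) but 43 ≡ 3 (mod 10), so the conjunction on the right does not hold.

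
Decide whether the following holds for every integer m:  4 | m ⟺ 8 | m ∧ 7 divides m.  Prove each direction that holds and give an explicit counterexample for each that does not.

[⇒] This fails: take m = 4. Certainly 4 ∣ 4, but 8 ∤ 4.

[⇐] Suppose 8 ∣ m and 7 ∣ m. Any common multiple of 8 and 7 is a multiple of their lcm; here gcd(8, 7) = 1, so lcm(8, 7) = 8·7 = 56, so 56 ∣ m. Since 4 ∣ 56, it follows that 4 ∣ m.

Only the converse holds.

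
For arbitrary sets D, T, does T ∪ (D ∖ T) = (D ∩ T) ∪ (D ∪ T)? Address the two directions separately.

Forward inclusion. Let x ∈ T ∪ (D ∖ T). Then either x ∈ D and x ∉ T; or x ∈ T and x ∉ D; or x ∈ D ∩ T. In each case x ∈ (D ∩ T) ∪ (D ∪ T), so T ∪ (D ∖ T) ⊆ (D ∩ T) ∪ (D ∪ T).

Reverse inclusion. Let x ∈ (D ∩ T) ∪ (D ∪ T). Then either x ∈ D and x ∉ T; or x ∈ T and x ∉ D; or x ∈ D ∩ T. In each case x ∈ T ∪ (D ∖ T), so (D ∩ T) ∪ (D ∪ T) ⊆ T ∪ (D ∖ T).

Both inclusions hold; the sets are equal.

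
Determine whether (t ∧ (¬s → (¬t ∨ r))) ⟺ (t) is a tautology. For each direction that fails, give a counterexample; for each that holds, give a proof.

(⇒) Assume the antecedent. If s is true, the antecedent forces (s = T, r = F, t = T) or (s = T, r = T, t = T), and t holds there. If s is false, the antecedent forces (s = F, r = T, t = T), and t holds there. Either way t holds.

(⇐) This fails. Under s = F, r = F, t = T, the left side is false but the right side is true.

Only the forward implication holds.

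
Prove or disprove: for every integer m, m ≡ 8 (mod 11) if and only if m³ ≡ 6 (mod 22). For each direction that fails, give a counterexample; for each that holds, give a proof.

Only the reverse direction holds.

(⇒) This fails: take m = 19. Then 19 ≡ 8 (mod 11), but 19³ = 6859 ≡ 17 (mod 22), not 6.

(⇐) Conversely, the residues r modulo 22 with r³ ≡ 6 (mod 22) are exactly {8}, and each is ≡ 8 (mod 11).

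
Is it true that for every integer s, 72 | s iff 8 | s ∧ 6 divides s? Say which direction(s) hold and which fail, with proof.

Forward direction. If 72 ∣ s, write s = 72q. Since 72 = 9·8, s = 8·(9q), so 8 ∣ s; and since 72 = 12·6, s = 6·(12q), so 6 ∣ s.

Converse. This fails: take s = 24. Both 8 ∣ 24 and 6 ∣ 24, yet 24 is not a multiple of 72 (since 24 = 0·72 + 24), so 72 ∤ 24.

Not equivalent: only (⇒) holds.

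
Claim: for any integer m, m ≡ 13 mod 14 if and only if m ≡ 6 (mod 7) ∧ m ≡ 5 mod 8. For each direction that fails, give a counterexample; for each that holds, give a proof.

Only the converse holds.

(⇒) This fails: m = 41 gives 41 ≡ 13 (mod 14) but 41 ≡ 1 (mod 8), so the conjunction on the right does not hold.

(⇐) Conversely, if m ≡ 6 (mod 7) and m ≡ 5 (mod 8), then by the Chinese remainder theorem m ≡ 13 (mod 56). Since 13 ≡ 13 (mod 14) and 14 ∣ 56, we get m ≡ 13 (mod 14).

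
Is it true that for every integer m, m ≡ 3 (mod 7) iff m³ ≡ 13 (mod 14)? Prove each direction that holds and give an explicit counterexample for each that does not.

(⇒) fails and (⇐) fails.

[⇒] This fails: take m = 10. Then 10 ≡ 3 (mod 7), but 10³ = 1000 ≡ 6 (mod 14), not 13.

[⇐] This fails: take m = 5. Then 5³ = 125 ≡ 13 (mod 14), yet 5 ≡ 5 (mod 7), not 3.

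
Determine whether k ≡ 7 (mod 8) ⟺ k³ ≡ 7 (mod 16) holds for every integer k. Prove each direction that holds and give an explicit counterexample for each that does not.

(→) This fails: take k = 15. Then 15 ≡ 7 (mod 8), but 15³ = 3375 ≡ 15 (mod 16), not 7.

(←) Conversely, the residues r modulo 16 with r³ ≡ 7 (mod 16) are exactly {7}, and each is ≡ 7 (mod 8).

The forward direction fails; the converse holds.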